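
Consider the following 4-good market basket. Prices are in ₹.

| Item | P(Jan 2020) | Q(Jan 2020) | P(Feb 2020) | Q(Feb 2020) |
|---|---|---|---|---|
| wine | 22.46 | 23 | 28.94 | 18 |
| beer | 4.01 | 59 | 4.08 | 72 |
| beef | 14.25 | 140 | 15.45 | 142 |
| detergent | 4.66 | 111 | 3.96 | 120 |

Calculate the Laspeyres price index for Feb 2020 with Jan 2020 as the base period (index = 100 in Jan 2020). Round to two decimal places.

107.46

Laspeyres price index uses base-period quantities as weights.
ΣP(Feb 2020)·Q(Jan 2020) = 28.94×23 + 4.08×59 + 15.45×140 + 3.96×111 = 665.62 + 240.72 + 2163 + 439.56 = 3508.9
ΣP(Jan 2020)·Q(Jan 2020) = 22.46×23 + 4.01×59 + 14.25×140 + 4.66×111 = 516.58 + 236.59 + 1995 + 517.26 = 3265.43
Index = 3508.9 / 3265.43 × 100 = 107.4560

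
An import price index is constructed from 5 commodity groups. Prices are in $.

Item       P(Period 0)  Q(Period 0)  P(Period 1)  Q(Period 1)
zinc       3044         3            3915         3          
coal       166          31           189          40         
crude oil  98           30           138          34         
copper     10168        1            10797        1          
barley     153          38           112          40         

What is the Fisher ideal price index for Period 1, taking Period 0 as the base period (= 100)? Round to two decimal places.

Laspeyres component (base-period weights):
ΣP(Period 1)Q(Period 0) = 3915×3 + 189×31 + 138×30 + 10797×1 + 112×38 = 11745 + 5859 + 4140 + 10797 + 4256 = 36797
ΣP(Period 0)Q(Period 0) = 3044×3 + 166×31 + 98×30 + 10168×1 + 153×38 = 9132 + 5146 + 2940 + 10168 + 5814 = 33200
L = 36797 / 33200 × 100 = 110.8343
Paasche component (current-period weights):
ΣP(Period 1)Q(Period 1) = 3915×3 + 189×40 + 138×34 + 10797×1 + 112×40 = 11745 + 7560 + 4692 + 10797 + 4480 = 39274
ΣP(Period 0)Q(Period 1) = 3044×3 + 166×40 + 98×34 + 10168×1 + 153×40 = 9132 + 6640 + 3332 + 10168 + 6120 = 35392
P = 39274 / 35392 × 100 = 110.9686
Fisher = √(L × P) = √(110.8343 × 110.9686) = 110.9014

110.90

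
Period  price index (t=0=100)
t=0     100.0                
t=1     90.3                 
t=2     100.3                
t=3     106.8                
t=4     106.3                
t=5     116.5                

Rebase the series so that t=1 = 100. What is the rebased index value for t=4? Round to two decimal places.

117.72

Rebased(t=4) = 106.3 / 90.3 × 100 = 117.7187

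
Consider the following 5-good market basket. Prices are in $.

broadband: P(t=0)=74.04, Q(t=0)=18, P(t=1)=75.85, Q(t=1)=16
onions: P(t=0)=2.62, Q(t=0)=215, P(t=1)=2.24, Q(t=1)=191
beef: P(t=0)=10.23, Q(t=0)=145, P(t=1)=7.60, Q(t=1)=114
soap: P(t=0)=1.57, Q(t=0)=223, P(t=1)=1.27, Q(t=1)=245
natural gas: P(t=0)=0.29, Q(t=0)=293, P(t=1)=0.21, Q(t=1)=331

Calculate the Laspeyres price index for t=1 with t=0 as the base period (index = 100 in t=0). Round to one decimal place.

86.3

Laspeyres price index uses base-period quantities as weights.
ΣP(t=1)·Q(t=0) = 75.85×18 + 2.24×215 + 7.60×145 + 1.27×223 + 0.21×293 = 1365.3 + 481.6 + 1102 + 283.21 + 61.53 = 3293.64
ΣP(t=0)·Q(t=0) = 74.04×18 + 2.62×215 + 10.23×145 + 1.57×223 + 0.29×293 = 1332.72 + 563.3 + 1483.35 + 350.11 + 84.97 = 3814.45
Index = 3293.64 / 3814.45 × 100 = 86.3464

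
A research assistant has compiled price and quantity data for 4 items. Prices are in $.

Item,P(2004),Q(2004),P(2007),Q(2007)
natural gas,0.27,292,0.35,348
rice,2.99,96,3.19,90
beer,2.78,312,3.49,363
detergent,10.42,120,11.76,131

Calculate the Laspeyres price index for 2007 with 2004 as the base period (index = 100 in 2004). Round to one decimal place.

117.1

Laspeyres price index uses base-period quantities as weights.
ΣP(2007)·Q(2004) = 0.35×292 + 3.19×96 + 3.49×312 + 11.76×120 = 102.2 + 306.24 + 1088.88 + 1411.2 = 2908.52
ΣP(2004)·Q(2004) = 0.27×292 + 2.99×96 + 2.78×312 + 10.42×120 = 78.84 + 287.04 + 867.36 + 1250.4 = 2483.64
Index = 2908.52 / 2483.64 × 100 = 117.1071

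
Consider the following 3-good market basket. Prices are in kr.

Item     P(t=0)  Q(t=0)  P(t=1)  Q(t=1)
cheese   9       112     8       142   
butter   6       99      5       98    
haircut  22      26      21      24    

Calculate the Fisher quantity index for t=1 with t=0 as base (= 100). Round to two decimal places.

110.04

Laspeyres component (base-period weights):
ΣP(t=0)Q(t=1) = 9×142 + 6×98 + 22×24 = 1278 + 588 + 528 = 2394
ΣP(t=0)Q(t=0) = 9×112 + 6×99 + 22×26 = 1008 + 594 + 572 = 2174
L = 2394 / 2174 × 100 = 110.1196
Paasche component (current-period weights):
ΣP(t=1)Q(t=1) = 8×142 + 5×98 + 21×24 = 1136 + 490 + 504 = 2130
ΣP(t=1)Q(t=0) = 8×112 + 5×99 + 21×26 = 896 + 495 + 546 = 1937
P = 2130 / 1937 × 100 = 109.9639
Fisher = √(L × P) = √(110.1196 × 109.9639) = 110.0417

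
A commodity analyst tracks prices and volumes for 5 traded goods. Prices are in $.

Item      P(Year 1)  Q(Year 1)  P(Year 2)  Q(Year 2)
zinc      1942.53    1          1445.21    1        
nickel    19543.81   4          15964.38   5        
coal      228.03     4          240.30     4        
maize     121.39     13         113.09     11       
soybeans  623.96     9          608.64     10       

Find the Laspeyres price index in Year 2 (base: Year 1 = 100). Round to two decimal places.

Laspeyres price index uses base-period quantities as weights.
ΣP(Year 2)·Q(Year 1) = 1445.21×1 + 15964.38×4 + 240.30×4 + 113.09×13 + 608.64×9 = 1445.21 + 63857.52 + 961.2 + 1470.17 + 5477.76 = 73211.86
ΣP(Year 1)·Q(Year 1) = 1942.53×1 + 19543.81×4 + 228.03×4 + 121.39×13 + 623.96×9 = 1942.53 + 78175.24 + 912.12 + 1578.07 + 5615.64 = 88223.6
Index = 73211.86 / 88223.6 × 100 = 82.9844

82.98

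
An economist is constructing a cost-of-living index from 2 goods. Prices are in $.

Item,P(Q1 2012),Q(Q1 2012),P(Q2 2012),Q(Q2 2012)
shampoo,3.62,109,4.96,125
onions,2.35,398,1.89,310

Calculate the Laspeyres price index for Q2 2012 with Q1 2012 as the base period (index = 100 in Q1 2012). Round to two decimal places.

97.22

Laspeyres price index uses base-period quantities as weights.
ΣP(Q2 2012)·Q(Q1 2012) = 4.96×109 + 1.89×398 = 540.64 + 752.22 = 1292.86
ΣP(Q1 2012)·Q(Q1 2012) = 3.62×109 + 2.35×398 = 394.58 + 935.3 = 1329.88
Index = 1292.86 / 1329.88 × 100 = 97.2163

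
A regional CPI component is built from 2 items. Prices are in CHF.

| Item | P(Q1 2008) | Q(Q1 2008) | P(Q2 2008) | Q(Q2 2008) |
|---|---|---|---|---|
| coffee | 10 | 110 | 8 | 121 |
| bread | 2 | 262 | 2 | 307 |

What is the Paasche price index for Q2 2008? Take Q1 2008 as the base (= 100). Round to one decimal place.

86.7

Paasche price index uses current-period quantities as weights.
ΣP(Q2 2008)·Q(Q2 2008) = 8×121 + 2×307 = 968 + 614 = 1582
ΣP(Q1 2008)·Q(Q2 2008) = 10×121 + 2×307 = 1210 + 614 = 1824
Index = 1582 / 1824 × 100 = 86.7325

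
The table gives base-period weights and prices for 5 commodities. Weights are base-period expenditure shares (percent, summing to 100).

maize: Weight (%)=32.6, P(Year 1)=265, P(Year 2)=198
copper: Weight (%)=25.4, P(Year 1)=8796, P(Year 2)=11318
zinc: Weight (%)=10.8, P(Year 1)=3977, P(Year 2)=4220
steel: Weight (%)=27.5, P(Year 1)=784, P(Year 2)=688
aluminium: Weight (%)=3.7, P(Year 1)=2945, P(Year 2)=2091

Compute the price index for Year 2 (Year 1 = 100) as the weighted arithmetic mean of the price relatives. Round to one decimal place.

95.3

maize: 32.6 × (198/265) = 32.6 × 0.747170 = 24.3577
copper: 25.4 × (11318/8796) = 25.4 × 1.286721 = 32.6827
zinc: 10.8 × (4220/3977) = 10.8 × 1.061101 = 11.4599
steel: 27.5 × (688/784) = 27.5 × 0.877551 = 24.1327
aluminium: 3.7 × (2091/2945) = 3.7 × 0.710017 = 2.6271
Index = Σ wᵢ·(p₁ᵢ/p₀ᵢ) = 24.3577 + 32.6827 + 11.4599 + 24.1327 + 2.6271 = 95.2601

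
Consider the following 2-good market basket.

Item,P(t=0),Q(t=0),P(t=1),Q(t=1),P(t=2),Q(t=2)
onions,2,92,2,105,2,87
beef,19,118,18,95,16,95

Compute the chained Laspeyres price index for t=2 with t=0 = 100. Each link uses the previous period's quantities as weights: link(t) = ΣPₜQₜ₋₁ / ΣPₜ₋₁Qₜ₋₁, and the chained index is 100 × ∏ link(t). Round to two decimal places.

85.72

Link t=0→t=1:
ΣP(t=1)Q(t=0) = 2×92 + 18×118 = 184 + 2124 = 2308
ΣP(t=0)Q(t=0) = 2×92 + 19×118 = 184 + 2242 = 2426
link = 2308/2426 = 0.951360
Link t=1→t=2:
ΣP(t=2)Q(t=1) = 2×105 + 16×95 = 210 + 1520 = 1730
ΣP(t=1)Q(t=1) = 2×105 + 18×95 = 210 + 1710 = 1920
link = 1730/1920 = 0.901042
Chained index = 100 × 0.951360 × 0.901042 = 85.7215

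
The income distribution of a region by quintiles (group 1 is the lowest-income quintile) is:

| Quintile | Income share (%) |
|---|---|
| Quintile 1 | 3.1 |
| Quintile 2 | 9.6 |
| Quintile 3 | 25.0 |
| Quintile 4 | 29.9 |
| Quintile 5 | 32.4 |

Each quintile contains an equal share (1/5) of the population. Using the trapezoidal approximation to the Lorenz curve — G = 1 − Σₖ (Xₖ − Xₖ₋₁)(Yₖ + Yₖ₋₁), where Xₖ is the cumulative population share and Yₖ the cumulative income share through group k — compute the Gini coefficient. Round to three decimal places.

0.316

Cumulative income shares Yₖ: 0.0310, 0.1270, 0.3770, 0.6760, 1.0000
Σ (Xₖ−Xₖ₋₁)(Yₖ+Yₖ₋₁) = (1/5)(0.0310+0.0000) + (1/5)(0.1270+0.0310) + (1/5)(0.3770+0.1270) + (1/5)(0.6760+0.3770) + (1/5)(1.0000+0.6760)
  = 0.0062 + 0.0316 + 0.1008 + 0.2106 + 0.3352 = 0.6844
G = 1 − 0.6844 = 0.3156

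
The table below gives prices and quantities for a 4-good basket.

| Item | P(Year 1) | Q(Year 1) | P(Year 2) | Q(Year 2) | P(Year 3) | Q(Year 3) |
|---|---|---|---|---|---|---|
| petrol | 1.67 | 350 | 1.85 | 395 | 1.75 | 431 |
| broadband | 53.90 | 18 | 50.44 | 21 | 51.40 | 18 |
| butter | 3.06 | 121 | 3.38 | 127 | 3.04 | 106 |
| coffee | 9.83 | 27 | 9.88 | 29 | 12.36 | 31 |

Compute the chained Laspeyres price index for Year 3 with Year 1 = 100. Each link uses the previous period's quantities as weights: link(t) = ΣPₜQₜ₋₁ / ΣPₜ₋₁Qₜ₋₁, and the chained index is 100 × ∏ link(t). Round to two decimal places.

102.24

Link Year 1→Year 2:
ΣP(Year 2)Q(Year 1) = 1.85×350 + 50.44×18 + 3.38×121 + 9.88×27 = 647.5 + 907.92 + 408.98 + 266.76 = 2231.16
ΣP(Year 1)Q(Year 1) = 1.67×350 + 53.90×18 + 3.06×121 + 9.83×27 = 584.5 + 970.2 + 370.26 + 265.41 = 2190.37
link = 2231.16/2190.37 = 1.018622
Link Year 2→Year 3:
ΣP(Year 3)Q(Year 2) = 1.75×395 + 51.40×21 + 3.04×127 + 12.36×29 = 691.25 + 1079.4 + 386.08 + 358.44 = 2515.17
ΣP(Year 2)Q(Year 2) = 1.85×395 + 50.44×21 + 3.38×127 + 9.88×29 = 730.75 + 1059.24 + 429.26 + 286.52 = 2505.77
link = 2515.17/2505.77 = 1.003751
Chained index = 100 × 1.018622 × 1.003751 = 102.2444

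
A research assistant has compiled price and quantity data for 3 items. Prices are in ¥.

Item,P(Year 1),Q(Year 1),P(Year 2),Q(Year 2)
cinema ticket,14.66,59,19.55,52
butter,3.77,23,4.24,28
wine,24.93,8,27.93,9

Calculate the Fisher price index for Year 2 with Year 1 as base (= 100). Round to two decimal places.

127.52

Laspeyres component (base-period weights):
ΣP(Year 2)Q(Year 1) = 19.55×59 + 4.24×23 + 27.93×8 = 1153.45 + 97.52 + 223.44 = 1474.41
ΣP(Year 1)Q(Year 1) = 14.66×59 + 3.77×23 + 24.93×8 = 864.94 + 86.71 + 199.44 = 1151.09
L = 1474.41 / 1151.09 × 100 = 128.0882
Paasche component (current-period weights):
ΣP(Year 2)Q(Year 2) = 19.55×52 + 4.24×28 + 27.93×9 = 1016.6 + 118.72 + 251.37 = 1386.69
ΣP(Year 1)Q(Year 2) = 14.66×52 + 3.77×28 + 24.93×9 = 762.32 + 105.56 + 224.37 = 1092.25
P = 1386.69 / 1092.25 × 100 = 126.9572
Fisher = √(L × P) = √(128.0882 × 126.9572) = 127.5214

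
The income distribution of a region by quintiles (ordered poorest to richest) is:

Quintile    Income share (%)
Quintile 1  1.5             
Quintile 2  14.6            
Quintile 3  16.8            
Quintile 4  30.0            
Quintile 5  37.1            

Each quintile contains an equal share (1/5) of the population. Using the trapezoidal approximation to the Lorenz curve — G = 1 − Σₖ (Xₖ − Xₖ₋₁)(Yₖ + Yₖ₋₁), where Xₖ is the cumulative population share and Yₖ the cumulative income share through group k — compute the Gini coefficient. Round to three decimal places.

Cumulative income shares Yₖ: 0.0150, 0.1610, 0.3290, 0.6290, 1.0000
Σ (Xₖ−Xₖ₋₁)(Yₖ+Yₖ₋₁) = (1/5)(0.0150+0.0000) + (1/5)(0.1610+0.0150) + (1/5)(0.3290+0.1610) + (1/5)(0.6290+0.3290) + (1/5)(1.0000+0.6290)
  = 0.0030 + 0.0352 + 0.0980 + 0.1916 + 0.3258 = 0.6536
G = 1 − 0.6536 = 0.3464

0.346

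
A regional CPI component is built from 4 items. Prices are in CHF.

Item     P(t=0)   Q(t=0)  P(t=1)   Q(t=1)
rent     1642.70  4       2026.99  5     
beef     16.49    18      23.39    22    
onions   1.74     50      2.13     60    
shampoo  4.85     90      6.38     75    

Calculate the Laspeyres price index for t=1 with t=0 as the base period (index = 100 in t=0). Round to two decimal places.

Laspeyres price index uses base-period quantities as weights.
ΣP(t=1)·Q(t=0) = 2026.99×4 + 23.39×18 + 2.13×50 + 6.38×90 = 8107.96 + 421.02 + 106.5 + 574.2 = 9209.68
ΣP(t=0)·Q(t=0) = 1642.70×4 + 16.49×18 + 1.74×50 + 4.85×90 = 6570.8 + 296.82 + 87 + 436.5 = 7391.12
Index = 9209.68 / 7391.12 × 100 = 124.6047

124.60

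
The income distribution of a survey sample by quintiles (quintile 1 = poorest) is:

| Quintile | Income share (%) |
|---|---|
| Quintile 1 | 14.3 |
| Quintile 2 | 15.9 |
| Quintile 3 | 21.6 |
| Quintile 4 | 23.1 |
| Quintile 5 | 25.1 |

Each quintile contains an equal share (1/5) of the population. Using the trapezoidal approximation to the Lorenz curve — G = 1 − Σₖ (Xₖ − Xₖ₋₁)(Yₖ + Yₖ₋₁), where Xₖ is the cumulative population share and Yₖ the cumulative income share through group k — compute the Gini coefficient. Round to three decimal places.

Cumulative income shares Yₖ: 0.1430, 0.3020, 0.5180, 0.7490, 1.0000
Σ (Xₖ−Xₖ₋₁)(Yₖ+Yₖ₋₁) = (1/5)(0.1430+0.0000) + (1/5)(0.3020+0.1430) + (1/5)(0.5180+0.3020) + (1/5)(0.7490+0.5180) + (1/5)(1.0000+0.7490)
  = 0.0286 + 0.0890 + 0.1640 + 0.2534 + 0.3498 = 0.8848
G = 1 − 0.8848 = 0.1152

0.115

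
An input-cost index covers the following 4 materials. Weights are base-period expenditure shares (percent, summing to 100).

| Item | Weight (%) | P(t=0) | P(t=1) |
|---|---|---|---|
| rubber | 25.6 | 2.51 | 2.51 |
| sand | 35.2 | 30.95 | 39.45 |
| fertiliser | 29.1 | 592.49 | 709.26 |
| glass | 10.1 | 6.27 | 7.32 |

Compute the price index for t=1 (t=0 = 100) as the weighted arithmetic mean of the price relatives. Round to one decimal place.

rubber: 25.6 × (2.51/2.51) = 25.6 × 1.000000 = 25.6000
sand: 35.2 × (39.45/30.95) = 35.2 × 1.274637 = 44.8672
fertiliser: 29.1 × (709.26/592.49) = 29.1 × 1.197083 = 34.8351
glass: 10.1 × (7.32/6.27) = 10.1 × 1.167464 = 11.7914
Index = Σ wᵢ·(p₁ᵢ/p₀ᵢ) = 25.6000 + 44.8672 + 34.8351 + 11.7914 = 117.0937

117.1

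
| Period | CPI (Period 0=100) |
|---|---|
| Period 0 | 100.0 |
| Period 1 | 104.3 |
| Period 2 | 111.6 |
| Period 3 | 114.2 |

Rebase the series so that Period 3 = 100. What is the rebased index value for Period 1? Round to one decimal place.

Rebased(Period 1) = 104.3 / 114.2 × 100 = 91.3310

91.3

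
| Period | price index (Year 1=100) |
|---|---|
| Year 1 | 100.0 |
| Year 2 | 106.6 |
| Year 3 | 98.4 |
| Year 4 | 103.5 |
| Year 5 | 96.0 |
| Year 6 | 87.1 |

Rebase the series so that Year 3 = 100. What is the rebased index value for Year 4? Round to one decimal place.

105.2

Rebased(Year 4) = 103.5 / 98.4 × 100 = 105.1829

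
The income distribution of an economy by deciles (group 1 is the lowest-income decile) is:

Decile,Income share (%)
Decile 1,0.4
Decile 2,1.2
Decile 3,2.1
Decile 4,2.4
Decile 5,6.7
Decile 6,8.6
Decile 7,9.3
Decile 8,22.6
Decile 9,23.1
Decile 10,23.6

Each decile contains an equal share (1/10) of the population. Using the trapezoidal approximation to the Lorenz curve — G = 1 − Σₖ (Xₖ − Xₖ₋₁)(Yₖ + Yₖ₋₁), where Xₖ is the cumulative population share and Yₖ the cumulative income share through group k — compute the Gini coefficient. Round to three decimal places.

Cumulative income shares Yₖ: 0.0040, 0.0160, 0.0370, 0.0610, 0.1280, 0.2140, 0.3070, 0.5330, 0.7640, 1.0000
Σ (Xₖ−Xₖ₋₁)(Yₖ+Yₖ₋₁) = (1/10)(0.0040+0.0000) + (1/10)(0.0160+0.0040) + (1/10)(0.0370+0.0160) + (1/10)(0.0610+0.0370) + (1/10)(0.1280+0.0610) + (1/10)(0.2140+0.1280) + (1/10)(0.3070+0.2140) + (1/10)(0.5330+0.3070) + (1/10)(0.7640+0.5330) + (1/10)(1.0000+0.7640)
  = 0.0004 + 0.0020 + 0.0053 + 0.0098 + 0.0189 + 0.0342 + 0.0521 + 0.0840 + 0.1297 + 0.1764 = 0.5128
G = 1 − 0.5128 = 0.4872

0.487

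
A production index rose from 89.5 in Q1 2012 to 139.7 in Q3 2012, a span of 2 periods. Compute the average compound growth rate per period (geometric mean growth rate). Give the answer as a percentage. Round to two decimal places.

24.94%

Growth factor = (139.7/89.5)^(1/2) = (1.560894)^(1/2) = 1.249357
Growth rate = 1.249357 − 1 = 0.249357 = 24.9357%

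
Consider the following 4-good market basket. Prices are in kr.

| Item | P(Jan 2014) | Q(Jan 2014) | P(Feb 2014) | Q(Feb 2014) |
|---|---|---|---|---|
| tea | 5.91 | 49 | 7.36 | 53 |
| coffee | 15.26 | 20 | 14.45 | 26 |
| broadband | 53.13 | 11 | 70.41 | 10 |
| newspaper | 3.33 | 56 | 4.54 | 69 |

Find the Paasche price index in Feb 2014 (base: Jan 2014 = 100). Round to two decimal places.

121.21

Paasche price index uses current-period quantities as weights.
ΣP(Feb 2014)·Q(Feb 2014) = 7.36×53 + 14.45×26 + 70.41×10 + 4.54×69 = 390.08 + 375.7 + 704.1 + 313.26 = 1783.14
ΣP(Jan 2014)·Q(Feb 2014) = 5.91×53 + 15.26×26 + 53.13×10 + 3.33×69 = 313.23 + 396.76 + 531.3 + 229.77 = 1471.06
Index = 1783.14 / 1471.06 × 100 = 121.2146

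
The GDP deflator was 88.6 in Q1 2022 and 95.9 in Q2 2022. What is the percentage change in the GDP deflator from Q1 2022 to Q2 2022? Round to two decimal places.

Change = (95.9 − 88.6) / 88.6 × 100
       = 7.3 / 88.6 × 100 = 8.2393%

8.24%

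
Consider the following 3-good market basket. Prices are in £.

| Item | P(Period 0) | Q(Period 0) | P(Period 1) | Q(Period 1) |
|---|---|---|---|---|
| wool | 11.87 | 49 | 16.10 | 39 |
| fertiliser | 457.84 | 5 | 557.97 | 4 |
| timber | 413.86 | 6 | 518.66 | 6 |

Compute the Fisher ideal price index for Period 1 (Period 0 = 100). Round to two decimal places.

124.98

Laspeyres component (base-period weights):
ΣP(Period 1)Q(Period 0) = 16.10×49 + 557.97×5 + 518.66×6 = 788.9 + 2789.85 + 3111.96 = 6690.71
ΣP(Period 0)Q(Period 0) = 11.87×49 + 457.84×5 + 413.86×6 = 581.63 + 2289.2 + 2483.16 = 5353.99
L = 6690.71 / 5353.99 × 100 = 124.9668
Paasche component (current-period weights):
ΣP(Period 1)Q(Period 1) = 16.10×39 + 557.97×4 + 518.66×6 = 627.9 + 2231.88 + 3111.96 = 5971.74
ΣP(Period 0)Q(Period 1) = 11.87×39 + 457.84×4 + 413.86×6 = 462.93 + 1831.36 + 2483.16 = 4777.45
P = 5971.74 / 4777.45 × 100 = 124.9985
Fisher = √(L × P) = √(124.9668 × 124.9985) = 124.9826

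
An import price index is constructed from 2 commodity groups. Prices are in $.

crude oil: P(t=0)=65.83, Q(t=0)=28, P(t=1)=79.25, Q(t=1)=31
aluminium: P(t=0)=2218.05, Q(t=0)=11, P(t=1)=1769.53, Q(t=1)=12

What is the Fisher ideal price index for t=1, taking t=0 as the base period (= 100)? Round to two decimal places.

Laspeyres component (base-period weights):
ΣP(t=1)Q(t=0) = 79.25×28 + 1769.53×11 = 2219 + 19464.83 = 21683.83
ΣP(t=0)Q(t=0) = 65.83×28 + 2218.05×11 = 1843.24 + 24398.55 = 26241.79
L = 21683.83 / 26241.79 × 100 = 82.6309
Paasche component (current-period weights):
ΣP(t=1)Q(t=1) = 79.25×31 + 1769.53×12 = 2456.75 + 21234.36 = 23691.11
ΣP(t=0)Q(t=1) = 65.83×31 + 2218.05×12 = 2040.73 + 26616.6 = 28657.33
P = 23691.11 / 28657.33 × 100 = 82.6703
Fisher = √(L × P) = √(82.6309 × 82.6703) = 82.6506

82.65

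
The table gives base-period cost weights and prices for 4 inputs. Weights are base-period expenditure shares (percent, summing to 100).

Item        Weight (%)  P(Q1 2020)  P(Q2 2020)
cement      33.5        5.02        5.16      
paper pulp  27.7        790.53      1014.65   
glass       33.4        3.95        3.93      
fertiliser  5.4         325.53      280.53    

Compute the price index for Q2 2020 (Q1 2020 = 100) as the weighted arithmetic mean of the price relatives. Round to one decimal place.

cement: 33.5 × (5.16/5.02) = 33.5 × 1.027888 = 34.4343
paper pulp: 27.7 × (1014.65/790.53) = 27.7 × 1.283506 = 35.5531
glass: 33.4 × (3.93/3.95) = 33.4 × 0.994937 = 33.2309
fertiliser: 5.4 × (280.53/325.53) = 5.4 × 0.861764 = 4.6535
Index = Σ wᵢ·(p₁ᵢ/p₀ᵢ) = 34.4343 + 35.5531 + 33.2309 + 4.6535 = 107.8718

107.9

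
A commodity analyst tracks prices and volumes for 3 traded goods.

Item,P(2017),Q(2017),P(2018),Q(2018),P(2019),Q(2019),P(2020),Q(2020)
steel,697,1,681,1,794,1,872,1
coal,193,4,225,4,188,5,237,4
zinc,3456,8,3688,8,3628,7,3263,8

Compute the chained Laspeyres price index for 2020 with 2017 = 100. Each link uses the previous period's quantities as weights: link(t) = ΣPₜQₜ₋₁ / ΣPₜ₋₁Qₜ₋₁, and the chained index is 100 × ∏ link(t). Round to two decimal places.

96.35

Link 2017→2018:
ΣP(2018)Q(2017) = 681×1 + 225×4 + 3688×8 = 681 + 900 + 29504 = 31085
ΣP(2017)Q(2017) = 697×1 + 193×4 + 3456×8 = 697 + 772 + 27648 = 29117
link = 31085/29117 = 1.067589
Link 2018→2019:
ΣP(2019)Q(2018) = 794×1 + 188×4 + 3628×8 = 794 + 752 + 29024 = 30570
ΣP(2018)Q(2018) = 681×1 + 225×4 + 3688×8 = 681 + 900 + 29504 = 31085
link = 30570/31085 = 0.983433
Link 2019→2020:
ΣP(2020)Q(2019) = 872×1 + 237×5 + 3263×7 = 872 + 1185 + 22841 = 24898
ΣP(2019)Q(2019) = 794×1 + 188×5 + 3628×7 = 794 + 940 + 25396 = 27130
link = 24898/27130 = 0.917729
Chained index = 100 × 1.067589 × 0.983433 × 0.917729 = 96.3526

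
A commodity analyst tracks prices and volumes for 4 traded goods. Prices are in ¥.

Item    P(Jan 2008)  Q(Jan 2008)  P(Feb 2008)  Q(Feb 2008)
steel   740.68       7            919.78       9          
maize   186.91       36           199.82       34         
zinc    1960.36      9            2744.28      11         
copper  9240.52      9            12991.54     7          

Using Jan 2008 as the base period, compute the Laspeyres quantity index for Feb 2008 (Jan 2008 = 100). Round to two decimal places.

88.07

Laspeyres quantity index uses base-period prices as weights.
ΣP(Jan 2008)·Q(Feb 2008) = 740.68×9 + 186.91×34 + 1960.36×11 + 9240.52×7 = 6666.12 + 6354.94 + 21563.96 + 64683.64 = 99268.66
ΣP(Jan 2008)·Q(Jan 2008) = 740.68×7 + 186.91×36 + 1960.36×9 + 9240.52×9 = 5184.76 + 6728.76 + 17643.24 + 83164.68 = 112721.44
Index = 99268.66 / 112721.44 × 100 = 88.0655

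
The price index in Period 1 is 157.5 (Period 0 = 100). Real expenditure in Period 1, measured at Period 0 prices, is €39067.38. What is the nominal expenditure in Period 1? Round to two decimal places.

Nominal = Real × (Index/100) = 39067.38 × (157.5/100)
        = 39067.38 × 1.575 = 61531.1235

61531.12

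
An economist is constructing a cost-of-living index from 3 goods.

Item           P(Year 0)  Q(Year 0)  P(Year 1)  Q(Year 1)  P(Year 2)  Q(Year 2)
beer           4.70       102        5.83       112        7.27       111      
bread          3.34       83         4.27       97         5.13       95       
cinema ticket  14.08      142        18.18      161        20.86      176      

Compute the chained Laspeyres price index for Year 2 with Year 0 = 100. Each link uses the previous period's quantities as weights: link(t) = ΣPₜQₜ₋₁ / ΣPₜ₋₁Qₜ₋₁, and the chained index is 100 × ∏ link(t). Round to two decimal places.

Link Year 0→Year 1:
ΣP(Year 1)Q(Year 0) = 5.83×102 + 4.27×83 + 18.18×142 = 594.66 + 354.41 + 2581.56 = 3530.63
ΣP(Year 0)Q(Year 0) = 4.70×102 + 3.34×83 + 14.08×142 = 479.4 + 277.22 + 1999.36 = 2755.98
link = 3530.63/2755.98 = 1.281080
Link Year 1→Year 2:
ΣP(Year 2)Q(Year 1) = 7.27×112 + 5.13×97 + 20.86×161 = 814.24 + 497.61 + 3358.46 = 4670.31
ΣP(Year 1)Q(Year 1) = 5.83×112 + 4.27×97 + 18.18×161 = 652.96 + 414.19 + 2926.98 = 3994.13
link = 4670.31/3994.13 = 1.169293
Chained index = 100 × 1.281080 × 1.169293 = 149.7958

149.80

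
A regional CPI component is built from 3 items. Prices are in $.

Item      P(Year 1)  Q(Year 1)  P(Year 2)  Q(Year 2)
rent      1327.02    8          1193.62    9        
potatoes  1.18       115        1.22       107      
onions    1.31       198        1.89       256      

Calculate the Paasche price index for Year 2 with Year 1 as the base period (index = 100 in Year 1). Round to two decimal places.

Paasche price index uses current-period quantities as weights.
ΣP(Year 2)·Q(Year 2) = 1193.62×9 + 1.22×107 + 1.89×256 = 10742.58 + 130.54 + 483.84 = 11356.96
ΣP(Year 1)·Q(Year 2) = 1327.02×9 + 1.18×107 + 1.31×256 = 11943.18 + 126.26 + 335.36 = 12404.8
Index = 11356.96 / 12404.8 × 100 = 91.5529

91.55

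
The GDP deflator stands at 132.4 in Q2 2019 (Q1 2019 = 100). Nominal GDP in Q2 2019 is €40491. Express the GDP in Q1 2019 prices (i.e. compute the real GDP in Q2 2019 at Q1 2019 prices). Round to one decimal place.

30582.3

Real = Nominal ÷ (Index/100) = 40491 ÷ (132.4/100)
     = 40491 ÷ 1.324 = 30582.3263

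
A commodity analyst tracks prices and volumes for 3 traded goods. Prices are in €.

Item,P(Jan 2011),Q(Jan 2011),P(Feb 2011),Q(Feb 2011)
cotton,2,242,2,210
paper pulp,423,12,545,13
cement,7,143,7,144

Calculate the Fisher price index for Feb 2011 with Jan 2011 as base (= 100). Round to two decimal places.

Laspeyres component (base-period weights):
ΣP(Feb 2011)Q(Jan 2011) = 2×242 + 545×12 + 7×143 = 484 + 6540 + 1001 = 8025
ΣP(Jan 2011)Q(Jan 2011) = 2×242 + 423×12 + 7×143 = 484 + 5076 + 1001 = 6561
L = 8025 / 6561 × 100 = 122.3137
Paasche component (current-period weights):
ΣP(Feb 2011)Q(Feb 2011) = 2×210 + 545×13 + 7×144 = 420 + 7085 + 1008 = 8513
ΣP(Jan 2011)Q(Feb 2011) = 2×210 + 423×13 + 7×144 = 420 + 5499 + 1008 = 6927
P = 8513 / 6927 × 100 = 122.8959
Fisher = √(L × P) = √(122.3137 × 122.8959) = 122.6044

122.60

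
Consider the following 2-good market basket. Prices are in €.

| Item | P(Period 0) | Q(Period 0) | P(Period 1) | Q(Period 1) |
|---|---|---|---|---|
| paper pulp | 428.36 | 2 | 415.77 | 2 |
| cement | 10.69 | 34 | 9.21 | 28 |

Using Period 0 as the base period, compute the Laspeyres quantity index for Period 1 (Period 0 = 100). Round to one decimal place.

94.7

Laspeyres quantity index uses base-period prices as weights.
ΣP(Period 0)·Q(Period 1) = 428.36×2 + 10.69×28 = 856.72 + 299.32 = 1156.04
ΣP(Period 0)·Q(Period 0) = 428.36×2 + 10.69×34 = 856.72 + 363.46 = 1220.18
Index = 1156.04 / 1220.18 × 100 = 94.7434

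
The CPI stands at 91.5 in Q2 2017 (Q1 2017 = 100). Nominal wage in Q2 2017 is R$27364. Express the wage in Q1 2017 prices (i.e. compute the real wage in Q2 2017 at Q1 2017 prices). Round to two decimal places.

Real = Nominal ÷ (Index/100) = 27364 ÷ (91.5/100)
     = 27364 ÷ 0.915 = 29906.0109

29906.01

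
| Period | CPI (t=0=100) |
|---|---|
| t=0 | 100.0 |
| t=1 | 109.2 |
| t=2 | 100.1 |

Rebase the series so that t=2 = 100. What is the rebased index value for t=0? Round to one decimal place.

99.9

Rebased(t=0) = 100.0 / 100.1 × 100 = 99.9001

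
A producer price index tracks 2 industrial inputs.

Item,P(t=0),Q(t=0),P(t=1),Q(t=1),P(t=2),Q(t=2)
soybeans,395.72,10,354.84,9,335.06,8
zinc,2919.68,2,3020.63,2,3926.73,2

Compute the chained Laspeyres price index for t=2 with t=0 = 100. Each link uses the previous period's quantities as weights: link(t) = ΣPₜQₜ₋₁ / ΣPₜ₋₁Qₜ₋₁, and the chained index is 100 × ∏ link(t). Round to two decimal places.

115.21

Link t=0→t=1:
ΣP(t=1)Q(t=0) = 354.84×10 + 3020.63×2 = 3548.4 + 6041.26 = 9589.66
ΣP(t=0)Q(t=0) = 395.72×10 + 2919.68×2 = 3957.2 + 5839.36 = 9796.56
link = 9589.66/9796.56 = 0.978880
Link t=1→t=2:
ΣP(t=2)Q(t=1) = 335.06×9 + 3926.73×2 = 3015.54 + 7853.46 = 10869
ΣP(t=1)Q(t=1) = 354.84×9 + 3020.63×2 = 3193.56 + 6041.26 = 9234.82
link = 10869/9234.82 = 1.176959
Chained index = 100 × 0.978880 × 1.176959 = 115.2102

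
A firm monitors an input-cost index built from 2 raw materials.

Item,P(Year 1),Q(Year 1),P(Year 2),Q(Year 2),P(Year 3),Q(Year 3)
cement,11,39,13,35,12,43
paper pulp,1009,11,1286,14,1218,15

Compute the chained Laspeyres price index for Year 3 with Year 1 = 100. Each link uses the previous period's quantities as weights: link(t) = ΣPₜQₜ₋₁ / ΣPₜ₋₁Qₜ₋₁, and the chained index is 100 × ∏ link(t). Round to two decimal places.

Link Year 1→Year 2:
ΣP(Year 2)Q(Year 1) = 13×39 + 1286×11 = 507 + 14146 = 14653
ΣP(Year 1)Q(Year 1) = 11×39 + 1009×11 = 429 + 11099 = 11528
link = 14653/11528 = 1.271079
Link Year 2→Year 3:
ΣP(Year 3)Q(Year 2) = 12×35 + 1218×14 = 420 + 17052 = 17472
ΣP(Year 2)Q(Year 2) = 13×35 + 1286×14 = 455 + 18004 = 18459
link = 17472/18459 = 0.946530
Chained index = 100 × 1.271079 × 0.946530 = 120.3115

120.31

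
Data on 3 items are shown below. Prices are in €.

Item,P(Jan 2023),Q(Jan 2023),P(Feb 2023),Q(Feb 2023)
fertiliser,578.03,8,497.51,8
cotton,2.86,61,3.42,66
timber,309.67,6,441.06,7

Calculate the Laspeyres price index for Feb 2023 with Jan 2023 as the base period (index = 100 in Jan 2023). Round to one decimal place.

Laspeyres price index uses base-period quantities as weights.
ΣP(Feb 2023)·Q(Jan 2023) = 497.51×8 + 3.42×61 + 441.06×6 = 3980.08 + 208.62 + 2646.36 = 6835.06
ΣP(Jan 2023)·Q(Jan 2023) = 578.03×8 + 2.86×61 + 309.67×6 = 4624.24 + 174.46 + 1858.02 = 6656.72
Index = 6835.06 / 6656.72 × 100 = 102.6791

102.7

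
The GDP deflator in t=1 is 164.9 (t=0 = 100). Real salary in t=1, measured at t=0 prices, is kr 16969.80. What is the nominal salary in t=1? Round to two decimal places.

27983.20

Nominal = Real × (Index/100) = 16969.80 × (164.9/100)
        = 16969.80 × 1.649 = 27983.2002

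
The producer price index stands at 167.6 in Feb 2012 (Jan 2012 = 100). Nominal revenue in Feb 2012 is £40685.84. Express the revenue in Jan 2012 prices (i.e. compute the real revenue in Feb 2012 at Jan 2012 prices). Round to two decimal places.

24275.56

Real = Nominal ÷ (Index/100) = 40685.84 ÷ (167.6/100)
     = 40685.84 ÷ 1.676 = 24275.5609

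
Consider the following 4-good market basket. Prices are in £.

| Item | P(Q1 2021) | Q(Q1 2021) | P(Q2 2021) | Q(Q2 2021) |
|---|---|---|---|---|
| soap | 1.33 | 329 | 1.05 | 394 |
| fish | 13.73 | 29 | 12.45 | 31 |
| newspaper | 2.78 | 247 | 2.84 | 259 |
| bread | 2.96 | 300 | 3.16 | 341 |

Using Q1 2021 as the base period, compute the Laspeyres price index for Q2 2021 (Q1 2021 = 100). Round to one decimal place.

Laspeyres price index uses base-period quantities as weights.
ΣP(Q2 2021)·Q(Q1 2021) = 1.05×329 + 12.45×29 + 2.84×247 + 3.16×300 = 345.45 + 361.05 + 701.48 + 948 = 2355.98
ΣP(Q1 2021)·Q(Q1 2021) = 1.33×329 + 13.73×29 + 2.78×247 + 2.96×300 = 437.57 + 398.17 + 686.66 + 888 = 2410.4
Index = 2355.98 / 2410.4 × 100 = 97.7423

97.7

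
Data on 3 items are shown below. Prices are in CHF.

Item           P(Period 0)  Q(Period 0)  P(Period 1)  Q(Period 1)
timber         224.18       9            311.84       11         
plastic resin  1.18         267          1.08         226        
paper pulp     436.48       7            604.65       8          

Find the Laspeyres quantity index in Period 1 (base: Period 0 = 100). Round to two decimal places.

115.52

Laspeyres quantity index uses base-period prices as weights.
ΣP(Period 0)·Q(Period 1) = 224.18×11 + 1.18×226 + 436.48×8 = 2465.98 + 266.68 + 3491.84 = 6224.5
ΣP(Period 0)·Q(Period 0) = 224.18×9 + 1.18×267 + 436.48×7 = 2017.62 + 315.06 + 3055.36 = 5388.04
Index = 6224.5 / 5388.04 × 100 = 115.5244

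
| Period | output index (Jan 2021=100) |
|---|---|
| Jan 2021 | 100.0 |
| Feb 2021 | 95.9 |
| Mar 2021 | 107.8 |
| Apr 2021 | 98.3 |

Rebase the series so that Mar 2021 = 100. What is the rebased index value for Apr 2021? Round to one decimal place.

Rebased(Apr 2021) = 98.3 / 107.8 × 100 = 91.1874

91.2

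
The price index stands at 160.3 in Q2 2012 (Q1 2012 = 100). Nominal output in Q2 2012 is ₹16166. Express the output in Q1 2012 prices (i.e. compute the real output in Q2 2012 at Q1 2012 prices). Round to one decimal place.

Real = Nominal ÷ (Index/100) = 16166 ÷ (160.3/100)
     = 16166 ÷ 1.603 = 10084.8409

10084.8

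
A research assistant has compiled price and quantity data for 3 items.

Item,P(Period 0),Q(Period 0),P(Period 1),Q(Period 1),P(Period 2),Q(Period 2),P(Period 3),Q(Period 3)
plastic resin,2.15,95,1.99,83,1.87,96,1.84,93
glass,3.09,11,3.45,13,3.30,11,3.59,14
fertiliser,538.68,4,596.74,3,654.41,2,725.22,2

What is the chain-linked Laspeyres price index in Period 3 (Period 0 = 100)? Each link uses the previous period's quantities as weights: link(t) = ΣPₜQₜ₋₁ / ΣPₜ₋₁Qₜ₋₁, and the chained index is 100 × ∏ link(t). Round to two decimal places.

Link Period 0→Period 1:
ΣP(Period 1)Q(Period 0) = 1.99×95 + 3.45×11 + 596.74×4 = 189.05 + 37.95 + 2386.96 = 2613.96
ΣP(Period 0)Q(Period 0) = 2.15×95 + 3.09×11 + 538.68×4 = 204.25 + 33.99 + 2154.72 = 2392.96
link = 2613.96/2392.96 = 1.092354
Link Period 1→Period 2:
ΣP(Period 2)Q(Period 1) = 1.87×83 + 3.30×13 + 654.41×3 = 155.21 + 42.9 + 1963.23 = 2161.34
ΣP(Period 1)Q(Period 1) = 1.99×83 + 3.45×13 + 596.74×3 = 165.17 + 44.85 + 1790.22 = 2000.24
link = 2161.34/2000.24 = 1.080540
Link Period 2→Period 3:
ΣP(Period 3)Q(Period 2) = 1.84×96 + 3.59×11 + 725.22×2 = 176.64 + 39.49 + 1450.44 = 1666.57
ΣP(Period 2)Q(Period 2) = 1.87×96 + 3.30×11 + 654.41×2 = 179.52 + 36.3 + 1308.82 = 1524.64
link = 1666.57/1524.64 = 1.093091
Chained index = 100 × 1.092354 × 1.080540 × 1.093091 = 129.0211

129.02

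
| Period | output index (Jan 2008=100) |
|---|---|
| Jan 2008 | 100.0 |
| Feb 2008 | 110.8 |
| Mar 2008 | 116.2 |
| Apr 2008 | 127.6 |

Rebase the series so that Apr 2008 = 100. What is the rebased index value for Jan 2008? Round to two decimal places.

78.37

Rebased(Jan 2008) = 100.0 / 127.6 × 100 = 78.3699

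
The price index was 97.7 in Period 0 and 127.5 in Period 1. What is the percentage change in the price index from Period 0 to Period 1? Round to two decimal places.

30.50%

Change = (127.5 − 97.7) / 97.7 × 100
       = 29.8 / 97.7 × 100 = 30.5015%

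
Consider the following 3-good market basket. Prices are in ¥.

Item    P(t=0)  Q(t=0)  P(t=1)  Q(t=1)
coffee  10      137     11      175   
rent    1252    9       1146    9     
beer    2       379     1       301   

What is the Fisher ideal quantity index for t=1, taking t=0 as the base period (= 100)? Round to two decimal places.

Laspeyres component (base-period weights):
ΣP(t=0)Q(t=1) = 10×175 + 1252×9 + 2×301 = 1750 + 11268 + 602 = 13620
ΣP(t=0)Q(t=0) = 10×137 + 1252×9 + 2×379 = 1370 + 11268 + 758 = 13396
L = 13620 / 13396 × 100 = 101.6721
Paasche component (current-period weights):
ΣP(t=1)Q(t=1) = 11×175 + 1146×9 + 1×301 = 1925 + 10314 + 301 = 12540
ΣP(t=1)Q(t=0) = 11×137 + 1146×9 + 1×379 = 1507 + 10314 + 379 = 12200
P = 12540 / 12200 × 100 = 102.7869
Fisher = √(L × P) = √(101.6721 × 102.7869) = 102.2280

102.23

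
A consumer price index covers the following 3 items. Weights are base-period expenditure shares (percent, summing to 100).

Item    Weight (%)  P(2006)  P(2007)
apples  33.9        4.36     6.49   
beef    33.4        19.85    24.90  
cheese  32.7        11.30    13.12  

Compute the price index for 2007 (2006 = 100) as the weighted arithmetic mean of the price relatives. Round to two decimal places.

apples: 33.9 × (6.49/4.36) = 33.9 × 1.488532 = 50.4612
beef: 33.4 × (24.90/19.85) = 33.4 × 1.254408 = 41.8972
cheese: 32.7 × (13.12/11.30) = 32.7 × 1.161062 = 37.9667
Index = Σ wᵢ·(p₁ᵢ/p₀ᵢ) = 50.4612 + 41.8972 + 37.9667 = 130.3252

130.33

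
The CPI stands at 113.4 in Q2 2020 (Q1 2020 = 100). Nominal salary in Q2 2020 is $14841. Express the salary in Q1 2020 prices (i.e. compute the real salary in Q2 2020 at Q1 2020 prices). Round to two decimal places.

Real = Nominal ÷ (Index/100) = 14841 ÷ (113.4/100)
     = 14841 ÷ 1.134 = 13087.3016

13087.30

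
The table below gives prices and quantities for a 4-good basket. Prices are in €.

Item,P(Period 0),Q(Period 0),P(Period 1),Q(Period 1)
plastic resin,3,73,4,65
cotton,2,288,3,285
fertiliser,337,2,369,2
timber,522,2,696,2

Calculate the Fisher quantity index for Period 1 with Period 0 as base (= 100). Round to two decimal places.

Laspeyres component (base-period weights):
ΣP(Period 0)Q(Period 1) = 3×65 + 2×285 + 337×2 + 522×2 = 195 + 570 + 674 + 1044 = 2483
ΣP(Period 0)Q(Period 0) = 3×73 + 2×288 + 337×2 + 522×2 = 219 + 576 + 674 + 1044 = 2513
L = 2483 / 2513 × 100 = 98.8062
Paasche component (current-period weights):
ΣP(Period 1)Q(Period 1) = 4×65 + 3×285 + 369×2 + 696×2 = 260 + 855 + 738 + 1392 = 3245
ΣP(Period 1)Q(Period 0) = 4×73 + 3×288 + 369×2 + 696×2 = 292 + 864 + 738 + 1392 = 3286
P = 3245 / 3286 × 100 = 98.7523
Fisher = √(L × P) = √(98.8062 × 98.7523) = 98.7792

98.78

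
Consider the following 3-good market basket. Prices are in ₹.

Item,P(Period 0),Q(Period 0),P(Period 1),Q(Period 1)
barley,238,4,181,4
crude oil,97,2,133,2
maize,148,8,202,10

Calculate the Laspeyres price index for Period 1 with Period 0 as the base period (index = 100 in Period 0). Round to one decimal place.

Laspeyres price index uses base-period quantities as weights.
ΣP(Period 1)·Q(Period 0) = 181×4 + 133×2 + 202×8 = 724 + 266 + 1616 = 2606
ΣP(Period 0)·Q(Period 0) = 238×4 + 97×2 + 148×8 = 952 + 194 + 1184 = 2330
Index = 2606 / 2330 × 100 = 111.8455

111.8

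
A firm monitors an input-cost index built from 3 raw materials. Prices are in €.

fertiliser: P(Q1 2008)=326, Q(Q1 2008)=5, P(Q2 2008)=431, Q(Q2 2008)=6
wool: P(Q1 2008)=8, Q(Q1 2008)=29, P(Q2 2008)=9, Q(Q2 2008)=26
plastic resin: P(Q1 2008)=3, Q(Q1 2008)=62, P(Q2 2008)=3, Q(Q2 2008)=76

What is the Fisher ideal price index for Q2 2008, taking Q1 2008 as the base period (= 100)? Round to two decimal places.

127.24

Laspeyres component (base-period weights):
ΣP(Q2 2008)Q(Q1 2008) = 431×5 + 9×29 + 3×62 = 2155 + 261 + 186 = 2602
ΣP(Q1 2008)Q(Q1 2008) = 326×5 + 8×29 + 3×62 = 1630 + 232 + 186 = 2048
L = 2602 / 2048 × 100 = 127.0508
Paasche component (current-period weights):
ΣP(Q2 2008)Q(Q2 2008) = 431×6 + 9×26 + 3×76 = 2586 + 234 + 228 = 3048
ΣP(Q1 2008)Q(Q2 2008) = 326×6 + 8×26 + 3×76 = 1956 + 208 + 228 = 2392
P = 3048 / 2392 × 100 = 127.4247
Fisher = √(L × P) = √(127.0508 × 127.4247) = 127.2376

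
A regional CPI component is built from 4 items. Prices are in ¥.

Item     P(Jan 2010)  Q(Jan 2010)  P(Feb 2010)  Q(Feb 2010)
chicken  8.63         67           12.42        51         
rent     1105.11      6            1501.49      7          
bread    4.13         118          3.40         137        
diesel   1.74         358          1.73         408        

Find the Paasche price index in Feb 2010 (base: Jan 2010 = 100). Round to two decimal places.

Paasche price index uses current-period quantities as weights.
ΣP(Feb 2010)·Q(Feb 2010) = 12.42×51 + 1501.49×7 + 3.40×137 + 1.73×408 = 633.42 + 10510.43 + 465.8 + 705.84 = 12315.49
ΣP(Jan 2010)·Q(Feb 2010) = 8.63×51 + 1105.11×7 + 4.13×137 + 1.74×408 = 440.13 + 7735.77 + 565.81 + 709.92 = 9451.63
Index = 12315.49 / 9451.63 × 100 = 130.3002

130.30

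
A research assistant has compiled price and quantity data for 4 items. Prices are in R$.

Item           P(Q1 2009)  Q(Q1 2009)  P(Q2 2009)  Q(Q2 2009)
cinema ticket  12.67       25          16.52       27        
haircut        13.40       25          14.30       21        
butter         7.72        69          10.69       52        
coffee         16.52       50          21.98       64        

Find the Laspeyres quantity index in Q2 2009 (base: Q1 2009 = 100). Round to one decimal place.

Laspeyres quantity index uses base-period prices as weights.
ΣP(Q1 2009)·Q(Q2 2009) = 12.67×27 + 13.40×21 + 7.72×52 + 16.52×64 = 342.09 + 281.4 + 401.44 + 1057.28 = 2082.21
ΣP(Q1 2009)·Q(Q1 2009) = 12.67×25 + 13.40×25 + 7.72×69 + 16.52×50 = 316.75 + 335 + 532.68 + 826 = 2010.43
Index = 2082.21 / 2010.43 × 100 = 103.5704

103.6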